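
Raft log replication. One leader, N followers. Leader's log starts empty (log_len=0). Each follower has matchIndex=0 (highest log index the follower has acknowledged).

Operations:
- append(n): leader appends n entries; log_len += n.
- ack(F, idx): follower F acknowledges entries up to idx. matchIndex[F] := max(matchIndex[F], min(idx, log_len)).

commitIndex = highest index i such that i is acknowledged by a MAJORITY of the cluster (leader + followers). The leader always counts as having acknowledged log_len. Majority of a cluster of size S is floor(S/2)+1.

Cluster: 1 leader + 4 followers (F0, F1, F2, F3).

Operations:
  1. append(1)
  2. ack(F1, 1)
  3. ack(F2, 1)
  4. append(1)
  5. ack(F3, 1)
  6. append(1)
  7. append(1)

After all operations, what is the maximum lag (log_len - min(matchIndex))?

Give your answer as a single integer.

Answer: 4

Derivation:
Op 1: append 1 -> log_len=1
Op 2: F1 acks idx 1 -> match: F0=0 F1=1 F2=0 F3=0; commitIndex=0
Op 3: F2 acks idx 1 -> match: F0=0 F1=1 F2=1 F3=0; commitIndex=1
Op 4: append 1 -> log_len=2
Op 5: F3 acks idx 1 -> match: F0=0 F1=1 F2=1 F3=1; commitIndex=1
Op 6: append 1 -> log_len=3
Op 7: append 1 -> log_len=4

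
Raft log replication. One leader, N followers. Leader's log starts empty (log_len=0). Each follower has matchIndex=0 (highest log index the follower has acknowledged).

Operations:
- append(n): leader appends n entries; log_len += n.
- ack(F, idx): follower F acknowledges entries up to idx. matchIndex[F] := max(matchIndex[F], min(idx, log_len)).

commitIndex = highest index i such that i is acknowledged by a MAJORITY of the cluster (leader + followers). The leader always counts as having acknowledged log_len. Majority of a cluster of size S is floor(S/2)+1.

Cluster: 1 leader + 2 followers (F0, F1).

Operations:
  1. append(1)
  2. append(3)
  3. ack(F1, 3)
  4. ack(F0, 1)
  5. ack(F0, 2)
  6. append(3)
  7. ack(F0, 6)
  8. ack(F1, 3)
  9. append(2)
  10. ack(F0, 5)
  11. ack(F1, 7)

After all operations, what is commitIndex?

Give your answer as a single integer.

Answer: 7

Derivation:
Op 1: append 1 -> log_len=1
Op 2: append 3 -> log_len=4
Op 3: F1 acks idx 3 -> match: F0=0 F1=3; commitIndex=3
Op 4: F0 acks idx 1 -> match: F0=1 F1=3; commitIndex=3
Op 5: F0 acks idx 2 -> match: F0=2 F1=3; commitIndex=3
Op 6: append 3 -> log_len=7
Op 7: F0 acks idx 6 -> match: F0=6 F1=3; commitIndex=6
Op 8: F1 acks idx 3 -> match: F0=6 F1=3; commitIndex=6
Op 9: append 2 -> log_len=9
Op 10: F0 acks idx 5 -> match: F0=6 F1=3; commitIndex=6
Op 11: F1 acks idx 7 -> match: F0=6 F1=7; commitIndex=7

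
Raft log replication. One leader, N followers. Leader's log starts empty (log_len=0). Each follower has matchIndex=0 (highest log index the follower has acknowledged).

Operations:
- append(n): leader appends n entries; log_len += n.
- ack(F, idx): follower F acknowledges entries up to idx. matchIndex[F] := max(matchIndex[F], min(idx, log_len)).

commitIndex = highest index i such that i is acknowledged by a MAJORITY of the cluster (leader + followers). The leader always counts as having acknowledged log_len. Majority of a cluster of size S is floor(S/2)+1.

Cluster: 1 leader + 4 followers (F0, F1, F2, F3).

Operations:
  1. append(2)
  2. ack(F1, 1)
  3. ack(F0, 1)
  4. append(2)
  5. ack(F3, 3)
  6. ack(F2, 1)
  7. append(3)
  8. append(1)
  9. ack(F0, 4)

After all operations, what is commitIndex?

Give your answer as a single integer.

Op 1: append 2 -> log_len=2
Op 2: F1 acks idx 1 -> match: F0=0 F1=1 F2=0 F3=0; commitIndex=0
Op 3: F0 acks idx 1 -> match: F0=1 F1=1 F2=0 F3=0; commitIndex=1
Op 4: append 2 -> log_len=4
Op 5: F3 acks idx 3 -> match: F0=1 F1=1 F2=0 F3=3; commitIndex=1
Op 6: F2 acks idx 1 -> match: F0=1 F1=1 F2=1 F3=3; commitIndex=1
Op 7: append 3 -> log_len=7
Op 8: append 1 -> log_len=8
Op 9: F0 acks idx 4 -> match: F0=4 F1=1 F2=1 F3=3; commitIndex=3

Answer: 3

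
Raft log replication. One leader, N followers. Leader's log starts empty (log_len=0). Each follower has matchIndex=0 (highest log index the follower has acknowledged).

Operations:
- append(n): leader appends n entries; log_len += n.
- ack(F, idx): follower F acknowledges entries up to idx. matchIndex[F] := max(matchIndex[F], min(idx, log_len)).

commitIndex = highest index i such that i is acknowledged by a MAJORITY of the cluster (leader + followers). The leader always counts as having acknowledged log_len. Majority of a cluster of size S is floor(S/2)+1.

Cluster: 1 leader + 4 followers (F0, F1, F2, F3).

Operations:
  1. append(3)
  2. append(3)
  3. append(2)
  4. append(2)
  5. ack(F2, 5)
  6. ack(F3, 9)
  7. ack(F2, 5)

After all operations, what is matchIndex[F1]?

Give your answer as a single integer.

Op 1: append 3 -> log_len=3
Op 2: append 3 -> log_len=6
Op 3: append 2 -> log_len=8
Op 4: append 2 -> log_len=10
Op 5: F2 acks idx 5 -> match: F0=0 F1=0 F2=5 F3=0; commitIndex=0
Op 6: F3 acks idx 9 -> match: F0=0 F1=0 F2=5 F3=9; commitIndex=5
Op 7: F2 acks idx 5 -> match: F0=0 F1=0 F2=5 F3=9; commitIndex=5

Answer: 0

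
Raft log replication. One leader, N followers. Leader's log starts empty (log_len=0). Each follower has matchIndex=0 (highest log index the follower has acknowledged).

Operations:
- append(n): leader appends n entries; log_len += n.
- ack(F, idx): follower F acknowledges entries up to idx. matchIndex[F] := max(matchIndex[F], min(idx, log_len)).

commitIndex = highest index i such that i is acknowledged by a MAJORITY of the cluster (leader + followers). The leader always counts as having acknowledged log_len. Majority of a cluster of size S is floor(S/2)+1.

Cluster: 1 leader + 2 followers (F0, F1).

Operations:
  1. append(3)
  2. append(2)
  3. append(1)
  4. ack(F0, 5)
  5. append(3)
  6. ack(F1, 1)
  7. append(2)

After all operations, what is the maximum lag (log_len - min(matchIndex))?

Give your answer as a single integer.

Op 1: append 3 -> log_len=3
Op 2: append 2 -> log_len=5
Op 3: append 1 -> log_len=6
Op 4: F0 acks idx 5 -> match: F0=5 F1=0; commitIndex=5
Op 5: append 3 -> log_len=9
Op 6: F1 acks idx 1 -> match: F0=5 F1=1; commitIndex=5
Op 7: append 2 -> log_len=11

Answer: 10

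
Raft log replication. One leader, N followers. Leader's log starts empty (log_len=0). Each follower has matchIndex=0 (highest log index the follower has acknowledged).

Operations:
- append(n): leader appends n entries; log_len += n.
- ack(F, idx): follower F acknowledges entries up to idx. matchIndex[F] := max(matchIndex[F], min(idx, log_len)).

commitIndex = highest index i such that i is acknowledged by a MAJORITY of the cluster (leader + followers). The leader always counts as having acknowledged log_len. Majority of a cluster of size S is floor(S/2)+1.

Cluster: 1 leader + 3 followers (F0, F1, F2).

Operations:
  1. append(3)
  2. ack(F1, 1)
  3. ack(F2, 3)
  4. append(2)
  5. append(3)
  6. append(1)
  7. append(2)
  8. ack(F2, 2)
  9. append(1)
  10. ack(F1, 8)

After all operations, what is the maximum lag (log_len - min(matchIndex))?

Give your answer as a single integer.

Op 1: append 3 -> log_len=3
Op 2: F1 acks idx 1 -> match: F0=0 F1=1 F2=0; commitIndex=0
Op 3: F2 acks idx 3 -> match: F0=0 F1=1 F2=3; commitIndex=1
Op 4: append 2 -> log_len=5
Op 5: append 3 -> log_len=8
Op 6: append 1 -> log_len=9
Op 7: append 2 -> log_len=11
Op 8: F2 acks idx 2 -> match: F0=0 F1=1 F2=3; commitIndex=1
Op 9: append 1 -> log_len=12
Op 10: F1 acks idx 8 -> match: F0=0 F1=8 F2=3; commitIndex=3

Answer: 12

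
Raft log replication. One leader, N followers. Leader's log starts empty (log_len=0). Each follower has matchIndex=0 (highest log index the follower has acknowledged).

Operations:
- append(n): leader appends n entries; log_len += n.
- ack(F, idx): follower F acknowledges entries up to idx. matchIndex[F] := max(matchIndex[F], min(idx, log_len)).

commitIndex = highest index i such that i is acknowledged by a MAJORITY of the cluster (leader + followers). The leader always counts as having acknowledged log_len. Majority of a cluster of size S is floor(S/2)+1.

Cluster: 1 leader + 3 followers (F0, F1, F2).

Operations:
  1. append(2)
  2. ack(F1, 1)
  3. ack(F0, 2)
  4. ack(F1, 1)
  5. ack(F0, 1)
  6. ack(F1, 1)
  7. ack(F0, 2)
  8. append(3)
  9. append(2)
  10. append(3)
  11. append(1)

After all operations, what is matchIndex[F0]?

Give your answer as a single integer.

Answer: 2

Derivation:
Op 1: append 2 -> log_len=2
Op 2: F1 acks idx 1 -> match: F0=0 F1=1 F2=0; commitIndex=0
Op 3: F0 acks idx 2 -> match: F0=2 F1=1 F2=0; commitIndex=1
Op 4: F1 acks idx 1 -> match: F0=2 F1=1 F2=0; commitIndex=1
Op 5: F0 acks idx 1 -> match: F0=2 F1=1 F2=0; commitIndex=1
Op 6: F1 acks idx 1 -> match: F0=2 F1=1 F2=0; commitIndex=1
Op 7: F0 acks idx 2 -> match: F0=2 F1=1 F2=0; commitIndex=1
Op 8: append 3 -> log_len=5
Op 9: append 2 -> log_len=7
Op 10: append 3 -> log_len=10
Op 11: append 1 -> log_len=11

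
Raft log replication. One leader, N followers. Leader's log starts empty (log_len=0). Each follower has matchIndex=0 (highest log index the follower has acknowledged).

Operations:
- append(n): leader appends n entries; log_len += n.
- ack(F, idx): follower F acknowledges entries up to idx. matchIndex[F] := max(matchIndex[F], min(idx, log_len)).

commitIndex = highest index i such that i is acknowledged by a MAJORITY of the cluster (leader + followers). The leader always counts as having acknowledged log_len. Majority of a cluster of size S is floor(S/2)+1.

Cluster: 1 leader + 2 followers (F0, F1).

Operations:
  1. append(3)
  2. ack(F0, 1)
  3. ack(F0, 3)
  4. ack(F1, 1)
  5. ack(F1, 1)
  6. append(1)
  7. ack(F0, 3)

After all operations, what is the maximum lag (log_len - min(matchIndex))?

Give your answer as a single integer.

Answer: 3

Derivation:
Op 1: append 3 -> log_len=3
Op 2: F0 acks idx 1 -> match: F0=1 F1=0; commitIndex=1
Op 3: F0 acks idx 3 -> match: F0=3 F1=0; commitIndex=3
Op 4: F1 acks idx 1 -> match: F0=3 F1=1; commitIndex=3
Op 5: F1 acks idx 1 -> match: F0=3 F1=1; commitIndex=3
Op 6: append 1 -> log_len=4
Op 7: F0 acks idx 3 -> match: F0=3 F1=1; commitIndex=3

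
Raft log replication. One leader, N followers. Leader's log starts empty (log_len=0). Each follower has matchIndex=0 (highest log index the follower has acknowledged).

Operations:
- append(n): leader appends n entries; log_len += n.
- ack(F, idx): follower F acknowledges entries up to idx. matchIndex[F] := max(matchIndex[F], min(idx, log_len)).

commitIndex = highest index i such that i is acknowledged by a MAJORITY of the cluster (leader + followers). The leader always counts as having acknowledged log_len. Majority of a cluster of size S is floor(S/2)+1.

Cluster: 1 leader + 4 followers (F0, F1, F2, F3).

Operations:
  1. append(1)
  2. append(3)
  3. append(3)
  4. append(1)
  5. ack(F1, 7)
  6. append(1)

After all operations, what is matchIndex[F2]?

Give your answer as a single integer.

Op 1: append 1 -> log_len=1
Op 2: append 3 -> log_len=4
Op 3: append 3 -> log_len=7
Op 4: append 1 -> log_len=8
Op 5: F1 acks idx 7 -> match: F0=0 F1=7 F2=0 F3=0; commitIndex=0
Op 6: append 1 -> log_len=9

Answer: 0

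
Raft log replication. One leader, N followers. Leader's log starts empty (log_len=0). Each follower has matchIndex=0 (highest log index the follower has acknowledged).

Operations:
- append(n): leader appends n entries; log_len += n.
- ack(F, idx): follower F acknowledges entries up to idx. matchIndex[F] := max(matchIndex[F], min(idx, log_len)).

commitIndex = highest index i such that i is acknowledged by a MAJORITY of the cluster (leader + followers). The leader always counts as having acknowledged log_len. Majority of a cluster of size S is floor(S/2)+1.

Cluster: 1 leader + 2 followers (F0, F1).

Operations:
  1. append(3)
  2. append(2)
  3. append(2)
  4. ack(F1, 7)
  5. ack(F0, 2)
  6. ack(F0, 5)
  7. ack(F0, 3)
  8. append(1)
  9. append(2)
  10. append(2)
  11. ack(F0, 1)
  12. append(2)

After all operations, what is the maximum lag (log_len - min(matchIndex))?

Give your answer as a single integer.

Answer: 9

Derivation:
Op 1: append 3 -> log_len=3
Op 2: append 2 -> log_len=5
Op 3: append 2 -> log_len=7
Op 4: F1 acks idx 7 -> match: F0=0 F1=7; commitIndex=7
Op 5: F0 acks idx 2 -> match: F0=2 F1=7; commitIndex=7
Op 6: F0 acks idx 5 -> match: F0=5 F1=7; commitIndex=7
Op 7: F0 acks idx 3 -> match: F0=5 F1=7; commitIndex=7
Op 8: append 1 -> log_len=8
Op 9: append 2 -> log_len=10
Op 10: append 2 -> log_len=12
Op 11: F0 acks idx 1 -> match: F0=5 F1=7; commitIndex=7
Op 12: append 2 -> log_len=14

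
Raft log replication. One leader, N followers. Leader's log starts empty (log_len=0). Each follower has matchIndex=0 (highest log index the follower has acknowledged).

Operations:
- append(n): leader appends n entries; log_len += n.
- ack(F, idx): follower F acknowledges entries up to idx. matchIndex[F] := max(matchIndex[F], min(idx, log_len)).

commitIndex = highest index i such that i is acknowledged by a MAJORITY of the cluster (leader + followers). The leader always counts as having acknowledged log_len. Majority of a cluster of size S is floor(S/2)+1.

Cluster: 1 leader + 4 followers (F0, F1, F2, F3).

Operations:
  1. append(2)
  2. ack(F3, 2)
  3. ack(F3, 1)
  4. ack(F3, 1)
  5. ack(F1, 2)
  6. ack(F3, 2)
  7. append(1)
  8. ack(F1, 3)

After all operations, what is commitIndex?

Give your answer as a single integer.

Op 1: append 2 -> log_len=2
Op 2: F3 acks idx 2 -> match: F0=0 F1=0 F2=0 F3=2; commitIndex=0
Op 3: F3 acks idx 1 -> match: F0=0 F1=0 F2=0 F3=2; commitIndex=0
Op 4: F3 acks idx 1 -> match: F0=0 F1=0 F2=0 F3=2; commitIndex=0
Op 5: F1 acks idx 2 -> match: F0=0 F1=2 F2=0 F3=2; commitIndex=2
Op 6: F3 acks idx 2 -> match: F0=0 F1=2 F2=0 F3=2; commitIndex=2
Op 7: append 1 -> log_len=3
Op 8: F1 acks idx 3 -> match: F0=0 F1=3 F2=0 F3=2; commitIndex=2

Answer: 2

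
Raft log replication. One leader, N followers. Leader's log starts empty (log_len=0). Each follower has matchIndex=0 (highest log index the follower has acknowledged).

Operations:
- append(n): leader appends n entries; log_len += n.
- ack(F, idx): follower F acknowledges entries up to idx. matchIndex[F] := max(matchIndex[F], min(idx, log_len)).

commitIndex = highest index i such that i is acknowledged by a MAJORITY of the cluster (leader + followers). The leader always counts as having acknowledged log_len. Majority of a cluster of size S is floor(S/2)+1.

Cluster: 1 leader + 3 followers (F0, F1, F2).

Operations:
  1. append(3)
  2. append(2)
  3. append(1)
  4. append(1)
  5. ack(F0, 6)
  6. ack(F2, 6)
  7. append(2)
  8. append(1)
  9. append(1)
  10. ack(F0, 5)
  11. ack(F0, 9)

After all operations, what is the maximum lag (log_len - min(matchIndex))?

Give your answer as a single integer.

Op 1: append 3 -> log_len=3
Op 2: append 2 -> log_len=5
Op 3: append 1 -> log_len=6
Op 4: append 1 -> log_len=7
Op 5: F0 acks idx 6 -> match: F0=6 F1=0 F2=0; commitIndex=0
Op 6: F2 acks idx 6 -> match: F0=6 F1=0 F2=6; commitIndex=6
Op 7: append 2 -> log_len=9
Op 8: append 1 -> log_len=10
Op 9: append 1 -> log_len=11
Op 10: F0 acks idx 5 -> match: F0=6 F1=0 F2=6; commitIndex=6
Op 11: F0 acks idx 9 -> match: F0=9 F1=0 F2=6; commitIndex=6

Answer: 11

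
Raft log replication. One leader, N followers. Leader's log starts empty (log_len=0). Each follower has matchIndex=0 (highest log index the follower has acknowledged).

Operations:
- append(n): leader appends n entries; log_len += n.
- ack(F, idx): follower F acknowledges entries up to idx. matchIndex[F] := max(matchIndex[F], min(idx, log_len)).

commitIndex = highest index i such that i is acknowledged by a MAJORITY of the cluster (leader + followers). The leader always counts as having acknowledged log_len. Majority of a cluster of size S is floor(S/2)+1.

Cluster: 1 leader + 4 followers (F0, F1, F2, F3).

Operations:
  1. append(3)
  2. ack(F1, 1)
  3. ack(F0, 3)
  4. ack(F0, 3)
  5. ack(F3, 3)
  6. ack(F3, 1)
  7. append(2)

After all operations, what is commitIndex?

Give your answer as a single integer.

Answer: 3

Derivation:
Op 1: append 3 -> log_len=3
Op 2: F1 acks idx 1 -> match: F0=0 F1=1 F2=0 F3=0; commitIndex=0
Op 3: F0 acks idx 3 -> match: F0=3 F1=1 F2=0 F3=0; commitIndex=1
Op 4: F0 acks idx 3 -> match: F0=3 F1=1 F2=0 F3=0; commitIndex=1
Op 5: F3 acks idx 3 -> match: F0=3 F1=1 F2=0 F3=3; commitIndex=3
Op 6: F3 acks idx 1 -> match: F0=3 F1=1 F2=0 F3=3; commitIndex=3
Op 7: append 2 -> log_len=5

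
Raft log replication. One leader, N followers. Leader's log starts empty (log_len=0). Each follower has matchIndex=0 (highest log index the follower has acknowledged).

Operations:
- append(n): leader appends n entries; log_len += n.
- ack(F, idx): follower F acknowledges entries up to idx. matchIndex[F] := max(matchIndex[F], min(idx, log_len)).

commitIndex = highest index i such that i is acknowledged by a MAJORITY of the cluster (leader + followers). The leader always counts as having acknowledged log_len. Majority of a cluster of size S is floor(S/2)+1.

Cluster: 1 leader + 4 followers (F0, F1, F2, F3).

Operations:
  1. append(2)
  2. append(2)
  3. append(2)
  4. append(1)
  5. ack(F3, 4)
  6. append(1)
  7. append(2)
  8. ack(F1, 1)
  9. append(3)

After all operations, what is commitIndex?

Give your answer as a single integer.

Op 1: append 2 -> log_len=2
Op 2: append 2 -> log_len=4
Op 3: append 2 -> log_len=6
Op 4: append 1 -> log_len=7
Op 5: F3 acks idx 4 -> match: F0=0 F1=0 F2=0 F3=4; commitIndex=0
Op 6: append 1 -> log_len=8
Op 7: append 2 -> log_len=10
Op 8: F1 acks idx 1 -> match: F0=0 F1=1 F2=0 F3=4; commitIndex=1
Op 9: append 3 -> log_len=13

Answer: 1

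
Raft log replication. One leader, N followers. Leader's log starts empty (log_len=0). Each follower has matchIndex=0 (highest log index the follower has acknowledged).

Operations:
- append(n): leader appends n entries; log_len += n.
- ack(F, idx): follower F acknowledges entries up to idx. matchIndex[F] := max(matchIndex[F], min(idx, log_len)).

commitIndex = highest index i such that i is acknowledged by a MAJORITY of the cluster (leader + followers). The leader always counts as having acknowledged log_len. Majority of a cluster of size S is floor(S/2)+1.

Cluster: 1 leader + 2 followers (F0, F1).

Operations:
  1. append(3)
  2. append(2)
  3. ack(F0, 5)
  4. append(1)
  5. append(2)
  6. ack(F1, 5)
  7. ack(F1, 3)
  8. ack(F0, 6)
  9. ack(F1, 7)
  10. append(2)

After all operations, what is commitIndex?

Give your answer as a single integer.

Op 1: append 3 -> log_len=3
Op 2: append 2 -> log_len=5
Op 3: F0 acks idx 5 -> match: F0=5 F1=0; commitIndex=5
Op 4: append 1 -> log_len=6
Op 5: append 2 -> log_len=8
Op 6: F1 acks idx 5 -> match: F0=5 F1=5; commitIndex=5
Op 7: F1 acks idx 3 -> match: F0=5 F1=5; commitIndex=5
Op 8: F0 acks idx 6 -> match: F0=6 F1=5; commitIndex=6
Op 9: F1 acks idx 7 -> match: F0=6 F1=7; commitIndex=7
Op 10: append 2 -> log_len=10

Answer: 7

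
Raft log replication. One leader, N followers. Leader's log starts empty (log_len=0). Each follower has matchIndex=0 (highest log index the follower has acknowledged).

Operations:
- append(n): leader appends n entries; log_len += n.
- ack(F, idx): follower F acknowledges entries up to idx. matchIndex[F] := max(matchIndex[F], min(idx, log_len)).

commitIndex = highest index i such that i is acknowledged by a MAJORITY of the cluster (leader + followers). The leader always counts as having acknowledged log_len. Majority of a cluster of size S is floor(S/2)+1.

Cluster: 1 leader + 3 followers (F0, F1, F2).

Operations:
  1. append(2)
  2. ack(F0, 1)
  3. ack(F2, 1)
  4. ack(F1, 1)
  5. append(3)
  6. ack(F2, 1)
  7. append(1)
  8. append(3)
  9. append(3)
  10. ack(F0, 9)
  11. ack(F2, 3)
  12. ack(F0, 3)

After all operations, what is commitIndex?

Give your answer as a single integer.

Answer: 3

Derivation:
Op 1: append 2 -> log_len=2
Op 2: F0 acks idx 1 -> match: F0=1 F1=0 F2=0; commitIndex=0
Op 3: F2 acks idx 1 -> match: F0=1 F1=0 F2=1; commitIndex=1
Op 4: F1 acks idx 1 -> match: F0=1 F1=1 F2=1; commitIndex=1
Op 5: append 3 -> log_len=5
Op 6: F2 acks idx 1 -> match: F0=1 F1=1 F2=1; commitIndex=1
Op 7: append 1 -> log_len=6
Op 8: append 3 -> log_len=9
Op 9: append 3 -> log_len=12
Op 10: F0 acks idx 9 -> match: F0=9 F1=1 F2=1; commitIndex=1
Op 11: F2 acks idx 3 -> match: F0=9 F1=1 F2=3; commitIndex=3
Op 12: F0 acks idx 3 -> match: F0=9 F1=1 F2=3; commitIndex=3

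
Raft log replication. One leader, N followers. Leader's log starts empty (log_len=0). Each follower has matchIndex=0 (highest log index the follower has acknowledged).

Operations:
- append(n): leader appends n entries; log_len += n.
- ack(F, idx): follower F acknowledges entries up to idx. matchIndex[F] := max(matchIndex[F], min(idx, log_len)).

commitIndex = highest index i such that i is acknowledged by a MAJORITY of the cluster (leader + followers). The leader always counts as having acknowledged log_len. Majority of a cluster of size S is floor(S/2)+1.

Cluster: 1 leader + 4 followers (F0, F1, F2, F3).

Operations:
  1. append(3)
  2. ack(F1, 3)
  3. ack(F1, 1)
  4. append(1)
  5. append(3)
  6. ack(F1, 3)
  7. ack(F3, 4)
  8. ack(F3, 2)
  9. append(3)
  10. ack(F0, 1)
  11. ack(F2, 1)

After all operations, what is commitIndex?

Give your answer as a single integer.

Op 1: append 3 -> log_len=3
Op 2: F1 acks idx 3 -> match: F0=0 F1=3 F2=0 F3=0; commitIndex=0
Op 3: F1 acks idx 1 -> match: F0=0 F1=3 F2=0 F3=0; commitIndex=0
Op 4: append 1 -> log_len=4
Op 5: append 3 -> log_len=7
Op 6: F1 acks idx 3 -> match: F0=0 F1=3 F2=0 F3=0; commitIndex=0
Op 7: F3 acks idx 4 -> match: F0=0 F1=3 F2=0 F3=4; commitIndex=3
Op 8: F3 acks idx 2 -> match: F0=0 F1=3 F2=0 F3=4; commitIndex=3
Op 9: append 3 -> log_len=10
Op 10: F0 acks idx 1 -> match: F0=1 F1=3 F2=0 F3=4; commitIndex=3
Op 11: F2 acks idx 1 -> match: F0=1 F1=3 F2=1 F3=4; commitIndex=3

Answer: 3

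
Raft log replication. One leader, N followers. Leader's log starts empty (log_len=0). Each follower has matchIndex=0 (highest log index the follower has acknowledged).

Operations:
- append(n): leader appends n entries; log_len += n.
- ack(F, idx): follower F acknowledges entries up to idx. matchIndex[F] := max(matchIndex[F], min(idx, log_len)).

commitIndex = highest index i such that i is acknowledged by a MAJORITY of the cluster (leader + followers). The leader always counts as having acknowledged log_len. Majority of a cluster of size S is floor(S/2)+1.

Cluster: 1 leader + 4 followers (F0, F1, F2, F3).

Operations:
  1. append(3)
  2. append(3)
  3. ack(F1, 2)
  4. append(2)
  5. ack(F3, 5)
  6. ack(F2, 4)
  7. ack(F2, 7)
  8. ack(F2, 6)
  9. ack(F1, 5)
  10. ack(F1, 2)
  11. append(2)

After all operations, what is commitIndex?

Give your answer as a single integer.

Answer: 5

Derivation:
Op 1: append 3 -> log_len=3
Op 2: append 3 -> log_len=6
Op 3: F1 acks idx 2 -> match: F0=0 F1=2 F2=0 F3=0; commitIndex=0
Op 4: append 2 -> log_len=8
Op 5: F3 acks idx 5 -> match: F0=0 F1=2 F2=0 F3=5; commitIndex=2
Op 6: F2 acks idx 4 -> match: F0=0 F1=2 F2=4 F3=5; commitIndex=4
Op 7: F2 acks idx 7 -> match: F0=0 F1=2 F2=7 F3=5; commitIndex=5
Op 8: F2 acks idx 6 -> match: F0=0 F1=2 F2=7 F3=5; commitIndex=5
Op 9: F1 acks idx 5 -> match: F0=0 F1=5 F2=7 F3=5; commitIndex=5
Op 10: F1 acks idx 2 -> match: F0=0 F1=5 F2=7 F3=5; commitIndex=5
Op 11: append 2 -> log_len=10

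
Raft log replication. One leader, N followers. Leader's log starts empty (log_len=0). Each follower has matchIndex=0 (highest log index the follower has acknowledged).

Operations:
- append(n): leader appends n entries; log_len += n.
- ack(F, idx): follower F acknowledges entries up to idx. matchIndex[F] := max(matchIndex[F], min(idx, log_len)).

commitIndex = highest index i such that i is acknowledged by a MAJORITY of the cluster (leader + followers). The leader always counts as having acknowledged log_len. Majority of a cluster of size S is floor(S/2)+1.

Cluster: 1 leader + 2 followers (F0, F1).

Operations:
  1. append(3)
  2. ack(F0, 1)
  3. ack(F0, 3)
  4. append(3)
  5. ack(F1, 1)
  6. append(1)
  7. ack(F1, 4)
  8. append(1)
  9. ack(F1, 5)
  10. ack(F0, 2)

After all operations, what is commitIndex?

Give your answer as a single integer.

Op 1: append 3 -> log_len=3
Op 2: F0 acks idx 1 -> match: F0=1 F1=0; commitIndex=1
Op 3: F0 acks idx 3 -> match: F0=3 F1=0; commitIndex=3
Op 4: append 3 -> log_len=6
Op 5: F1 acks idx 1 -> match: F0=3 F1=1; commitIndex=3
Op 6: append 1 -> log_len=7
Op 7: F1 acks idx 4 -> match: F0=3 F1=4; commitIndex=4
Op 8: append 1 -> log_len=8
Op 9: F1 acks idx 5 -> match: F0=3 F1=5; commitIndex=5
Op 10: F0 acks idx 2 -> match: F0=3 F1=5; commitIndex=5

Answer: 5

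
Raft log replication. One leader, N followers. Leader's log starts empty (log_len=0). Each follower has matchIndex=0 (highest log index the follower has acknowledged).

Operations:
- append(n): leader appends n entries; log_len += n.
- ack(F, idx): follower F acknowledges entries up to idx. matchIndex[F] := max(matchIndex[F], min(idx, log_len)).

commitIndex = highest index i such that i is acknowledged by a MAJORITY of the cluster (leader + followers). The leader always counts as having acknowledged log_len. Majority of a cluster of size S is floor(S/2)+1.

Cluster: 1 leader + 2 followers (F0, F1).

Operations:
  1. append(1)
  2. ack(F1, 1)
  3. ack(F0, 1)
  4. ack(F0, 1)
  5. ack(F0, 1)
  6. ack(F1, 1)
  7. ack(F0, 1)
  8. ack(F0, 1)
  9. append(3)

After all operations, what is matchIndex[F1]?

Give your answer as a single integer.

Op 1: append 1 -> log_len=1
Op 2: F1 acks idx 1 -> match: F0=0 F1=1; commitIndex=1
Op 3: F0 acks idx 1 -> match: F0=1 F1=1; commitIndex=1
Op 4: F0 acks idx 1 -> match: F0=1 F1=1; commitIndex=1
Op 5: F0 acks idx 1 -> match: F0=1 F1=1; commitIndex=1
Op 6: F1 acks idx 1 -> match: F0=1 F1=1; commitIndex=1
Op 7: F0 acks idx 1 -> match: F0=1 F1=1; commitIndex=1
Op 8: F0 acks idx 1 -> match: F0=1 F1=1; commitIndex=1
Op 9: append 3 -> log_len=4

Answer: 1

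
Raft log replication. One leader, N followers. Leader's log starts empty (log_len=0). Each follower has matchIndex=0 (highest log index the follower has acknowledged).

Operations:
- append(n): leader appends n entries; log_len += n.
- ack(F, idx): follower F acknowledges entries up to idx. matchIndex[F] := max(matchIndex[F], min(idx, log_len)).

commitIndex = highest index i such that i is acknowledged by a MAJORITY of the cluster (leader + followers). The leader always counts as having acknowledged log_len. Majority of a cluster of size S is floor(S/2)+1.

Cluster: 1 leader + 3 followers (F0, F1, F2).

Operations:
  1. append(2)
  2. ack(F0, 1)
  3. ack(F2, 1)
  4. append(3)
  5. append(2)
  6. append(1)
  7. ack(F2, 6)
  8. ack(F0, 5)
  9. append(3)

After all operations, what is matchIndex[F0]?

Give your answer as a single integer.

Op 1: append 2 -> log_len=2
Op 2: F0 acks idx 1 -> match: F0=1 F1=0 F2=0; commitIndex=0
Op 3: F2 acks idx 1 -> match: F0=1 F1=0 F2=1; commitIndex=1
Op 4: append 3 -> log_len=5
Op 5: append 2 -> log_len=7
Op 6: append 1 -> log_len=8
Op 7: F2 acks idx 6 -> match: F0=1 F1=0 F2=6; commitIndex=1
Op 8: F0 acks idx 5 -> match: F0=5 F1=0 F2=6; commitIndex=5
Op 9: append 3 -> log_len=11

Answer: 5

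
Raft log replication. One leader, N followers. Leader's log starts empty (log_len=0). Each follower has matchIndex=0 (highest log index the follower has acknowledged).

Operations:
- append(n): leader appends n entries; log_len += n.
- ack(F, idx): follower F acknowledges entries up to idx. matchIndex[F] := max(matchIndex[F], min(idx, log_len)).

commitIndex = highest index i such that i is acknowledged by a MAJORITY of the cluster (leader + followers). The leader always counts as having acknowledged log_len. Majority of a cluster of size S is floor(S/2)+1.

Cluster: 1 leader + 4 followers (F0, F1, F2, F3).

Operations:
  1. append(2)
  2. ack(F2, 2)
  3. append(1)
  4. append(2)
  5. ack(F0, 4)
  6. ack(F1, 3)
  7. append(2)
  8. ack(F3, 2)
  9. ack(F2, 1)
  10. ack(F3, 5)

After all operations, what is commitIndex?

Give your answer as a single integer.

Op 1: append 2 -> log_len=2
Op 2: F2 acks idx 2 -> match: F0=0 F1=0 F2=2 F3=0; commitIndex=0
Op 3: append 1 -> log_len=3
Op 4: append 2 -> log_len=5
Op 5: F0 acks idx 4 -> match: F0=4 F1=0 F2=2 F3=0; commitIndex=2
Op 6: F1 acks idx 3 -> match: F0=4 F1=3 F2=2 F3=0; commitIndex=3
Op 7: append 2 -> log_len=7
Op 8: F3 acks idx 2 -> match: F0=4 F1=3 F2=2 F3=2; commitIndex=3
Op 9: F2 acks idx 1 -> match: F0=4 F1=3 F2=2 F3=2; commitIndex=3
Op 10: F3 acks idx 5 -> match: F0=4 F1=3 F2=2 F3=5; commitIndex=4

Answer: 4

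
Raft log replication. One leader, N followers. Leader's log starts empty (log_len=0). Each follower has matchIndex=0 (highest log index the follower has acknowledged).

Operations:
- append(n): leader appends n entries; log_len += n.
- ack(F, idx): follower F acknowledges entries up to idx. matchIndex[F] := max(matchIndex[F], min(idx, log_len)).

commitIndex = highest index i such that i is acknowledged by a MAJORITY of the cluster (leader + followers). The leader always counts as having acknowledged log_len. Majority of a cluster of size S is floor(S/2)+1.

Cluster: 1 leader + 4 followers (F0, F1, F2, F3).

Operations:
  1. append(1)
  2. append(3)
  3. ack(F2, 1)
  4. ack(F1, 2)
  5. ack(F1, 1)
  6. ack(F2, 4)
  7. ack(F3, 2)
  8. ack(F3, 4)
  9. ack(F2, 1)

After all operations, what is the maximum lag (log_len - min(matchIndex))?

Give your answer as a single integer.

Op 1: append 1 -> log_len=1
Op 2: append 3 -> log_len=4
Op 3: F2 acks idx 1 -> match: F0=0 F1=0 F2=1 F3=0; commitIndex=0
Op 4: F1 acks idx 2 -> match: F0=0 F1=2 F2=1 F3=0; commitIndex=1
Op 5: F1 acks idx 1 -> match: F0=0 F1=2 F2=1 F3=0; commitIndex=1
Op 6: F2 acks idx 4 -> match: F0=0 F1=2 F2=4 F3=0; commitIndex=2
Op 7: F3 acks idx 2 -> match: F0=0 F1=2 F2=4 F3=2; commitIndex=2
Op 8: F3 acks idx 4 -> match: F0=0 F1=2 F2=4 F3=4; commitIndex=4
Op 9: F2 acks idx 1 -> match: F0=0 F1=2 F2=4 F3=4; commitIndex=4

Answer: 4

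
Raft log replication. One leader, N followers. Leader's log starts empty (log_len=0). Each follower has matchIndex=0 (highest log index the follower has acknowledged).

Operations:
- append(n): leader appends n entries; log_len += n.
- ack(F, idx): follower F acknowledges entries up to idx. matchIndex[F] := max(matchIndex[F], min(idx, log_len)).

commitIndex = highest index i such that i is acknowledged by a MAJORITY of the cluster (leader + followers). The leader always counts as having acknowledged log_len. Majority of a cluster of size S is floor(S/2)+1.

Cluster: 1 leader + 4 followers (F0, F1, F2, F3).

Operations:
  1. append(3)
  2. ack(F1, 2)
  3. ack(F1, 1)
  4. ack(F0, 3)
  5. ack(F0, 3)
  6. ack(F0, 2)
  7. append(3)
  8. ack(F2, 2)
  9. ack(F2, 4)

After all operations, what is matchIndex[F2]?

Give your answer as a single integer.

Answer: 4

Derivation:
Op 1: append 3 -> log_len=3
Op 2: F1 acks idx 2 -> match: F0=0 F1=2 F2=0 F3=0; commitIndex=0
Op 3: F1 acks idx 1 -> match: F0=0 F1=2 F2=0 F3=0; commitIndex=0
Op 4: F0 acks idx 3 -> match: F0=3 F1=2 F2=0 F3=0; commitIndex=2
Op 5: F0 acks idx 3 -> match: F0=3 F1=2 F2=0 F3=0; commitIndex=2
Op 6: F0 acks idx 2 -> match: F0=3 F1=2 F2=0 F3=0; commitIndex=2
Op 7: append 3 -> log_len=6
Op 8: F2 acks idx 2 -> match: F0=3 F1=2 F2=2 F3=0; commitIndex=2
Op 9: F2 acks idx 4 -> match: F0=3 F1=2 F2=4 F3=0; commitIndex=3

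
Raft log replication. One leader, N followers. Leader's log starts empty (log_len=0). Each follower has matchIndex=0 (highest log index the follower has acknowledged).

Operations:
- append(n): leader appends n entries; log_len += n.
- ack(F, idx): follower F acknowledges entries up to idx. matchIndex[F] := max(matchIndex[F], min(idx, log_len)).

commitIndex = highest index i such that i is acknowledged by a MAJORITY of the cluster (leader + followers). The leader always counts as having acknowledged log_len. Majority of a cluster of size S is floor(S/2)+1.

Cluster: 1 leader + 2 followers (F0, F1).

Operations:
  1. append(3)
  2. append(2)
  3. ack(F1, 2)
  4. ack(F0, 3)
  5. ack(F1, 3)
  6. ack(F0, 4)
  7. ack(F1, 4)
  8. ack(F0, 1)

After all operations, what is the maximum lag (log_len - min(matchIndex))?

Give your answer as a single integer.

Op 1: append 3 -> log_len=3
Op 2: append 2 -> log_len=5
Op 3: F1 acks idx 2 -> match: F0=0 F1=2; commitIndex=2
Op 4: F0 acks idx 3 -> match: F0=3 F1=2; commitIndex=3
Op 5: F1 acks idx 3 -> match: F0=3 F1=3; commitIndex=3
Op 6: F0 acks idx 4 -> match: F0=4 F1=3; commitIndex=4
Op 7: F1 acks idx 4 -> match: F0=4 F1=4; commitIndex=4
Op 8: F0 acks idx 1 -> match: F0=4 F1=4; commitIndex=4

Answer: 1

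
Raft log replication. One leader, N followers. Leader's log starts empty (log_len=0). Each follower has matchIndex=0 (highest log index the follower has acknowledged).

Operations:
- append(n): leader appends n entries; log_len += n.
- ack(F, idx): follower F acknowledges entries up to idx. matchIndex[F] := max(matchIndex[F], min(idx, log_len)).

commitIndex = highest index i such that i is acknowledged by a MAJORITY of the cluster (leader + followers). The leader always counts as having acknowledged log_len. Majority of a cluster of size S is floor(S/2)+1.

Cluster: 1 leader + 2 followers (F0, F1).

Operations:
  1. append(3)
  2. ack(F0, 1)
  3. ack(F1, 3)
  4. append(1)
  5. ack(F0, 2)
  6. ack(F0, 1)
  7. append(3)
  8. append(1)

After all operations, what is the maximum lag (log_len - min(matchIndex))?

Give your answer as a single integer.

Answer: 6

Derivation:
Op 1: append 3 -> log_len=3
Op 2: F0 acks idx 1 -> match: F0=1 F1=0; commitIndex=1
Op 3: F1 acks idx 3 -> match: F0=1 F1=3; commitIndex=3
Op 4: append 1 -> log_len=4
Op 5: F0 acks idx 2 -> match: F0=2 F1=3; commitIndex=3
Op 6: F0 acks idx 1 -> match: F0=2 F1=3; commitIndex=3
Op 7: append 3 -> log_len=7
Op 8: append 1 -> log_len=8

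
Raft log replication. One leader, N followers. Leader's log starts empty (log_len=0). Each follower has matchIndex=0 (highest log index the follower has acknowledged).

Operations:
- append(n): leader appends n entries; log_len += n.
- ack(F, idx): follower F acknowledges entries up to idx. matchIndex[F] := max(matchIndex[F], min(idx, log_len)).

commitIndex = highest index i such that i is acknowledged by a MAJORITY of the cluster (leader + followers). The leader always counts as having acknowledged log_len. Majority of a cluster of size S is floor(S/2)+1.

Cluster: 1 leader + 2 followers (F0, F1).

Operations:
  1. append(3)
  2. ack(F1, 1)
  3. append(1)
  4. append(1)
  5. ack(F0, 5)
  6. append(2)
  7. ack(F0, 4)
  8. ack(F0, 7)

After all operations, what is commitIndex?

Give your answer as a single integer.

Op 1: append 3 -> log_len=3
Op 2: F1 acks idx 1 -> match: F0=0 F1=1; commitIndex=1
Op 3: append 1 -> log_len=4
Op 4: append 1 -> log_len=5
Op 5: F0 acks idx 5 -> match: F0=5 F1=1; commitIndex=5
Op 6: append 2 -> log_len=7
Op 7: F0 acks idx 4 -> match: F0=5 F1=1; commitIndex=5
Op 8: F0 acks idx 7 -> match: F0=7 F1=1; commitIndex=7

Answer: 7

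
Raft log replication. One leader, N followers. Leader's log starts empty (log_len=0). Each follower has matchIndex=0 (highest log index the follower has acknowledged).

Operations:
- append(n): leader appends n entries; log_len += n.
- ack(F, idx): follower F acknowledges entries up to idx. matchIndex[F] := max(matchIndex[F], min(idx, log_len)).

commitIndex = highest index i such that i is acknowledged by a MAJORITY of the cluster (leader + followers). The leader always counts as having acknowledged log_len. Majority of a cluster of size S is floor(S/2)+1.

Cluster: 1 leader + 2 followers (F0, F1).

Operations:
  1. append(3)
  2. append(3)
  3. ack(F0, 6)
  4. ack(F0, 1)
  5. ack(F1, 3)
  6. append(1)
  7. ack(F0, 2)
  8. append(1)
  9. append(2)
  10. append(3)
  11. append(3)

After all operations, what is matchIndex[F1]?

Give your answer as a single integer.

Op 1: append 3 -> log_len=3
Op 2: append 3 -> log_len=6
Op 3: F0 acks idx 6 -> match: F0=6 F1=0; commitIndex=6
Op 4: F0 acks idx 1 -> match: F0=6 F1=0; commitIndex=6
Op 5: F1 acks idx 3 -> match: F0=6 F1=3; commitIndex=6
Op 6: append 1 -> log_len=7
Op 7: F0 acks idx 2 -> match: F0=6 F1=3; commitIndex=6
Op 8: append 1 -> log_len=8
Op 9: append 2 -> log_len=10
Op 10: append 3 -> log_len=13
Op 11: append 3 -> log_len=16

Answer: 3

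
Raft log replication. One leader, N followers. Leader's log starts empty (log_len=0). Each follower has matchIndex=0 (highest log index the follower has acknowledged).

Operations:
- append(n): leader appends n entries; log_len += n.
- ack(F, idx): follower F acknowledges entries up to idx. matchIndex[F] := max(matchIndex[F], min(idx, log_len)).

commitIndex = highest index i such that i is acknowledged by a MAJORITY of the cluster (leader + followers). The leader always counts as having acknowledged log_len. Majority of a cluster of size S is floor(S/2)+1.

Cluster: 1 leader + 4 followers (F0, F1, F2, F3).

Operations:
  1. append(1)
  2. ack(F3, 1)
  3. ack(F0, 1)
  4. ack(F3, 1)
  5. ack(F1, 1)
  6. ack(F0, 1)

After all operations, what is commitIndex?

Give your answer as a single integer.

Answer: 1

Derivation:
Op 1: append 1 -> log_len=1
Op 2: F3 acks idx 1 -> match: F0=0 F1=0 F2=0 F3=1; commitIndex=0
Op 3: F0 acks idx 1 -> match: F0=1 F1=0 F2=0 F3=1; commitIndex=1
Op 4: F3 acks idx 1 -> match: F0=1 F1=0 F2=0 F3=1; commitIndex=1
Op 5: F1 acks idx 1 -> match: F0=1 F1=1 F2=0 F3=1; commitIndex=1
Op 6: F0 acks idx 1 -> match: F0=1 F1=1 F2=0 F3=1; commitIndex=1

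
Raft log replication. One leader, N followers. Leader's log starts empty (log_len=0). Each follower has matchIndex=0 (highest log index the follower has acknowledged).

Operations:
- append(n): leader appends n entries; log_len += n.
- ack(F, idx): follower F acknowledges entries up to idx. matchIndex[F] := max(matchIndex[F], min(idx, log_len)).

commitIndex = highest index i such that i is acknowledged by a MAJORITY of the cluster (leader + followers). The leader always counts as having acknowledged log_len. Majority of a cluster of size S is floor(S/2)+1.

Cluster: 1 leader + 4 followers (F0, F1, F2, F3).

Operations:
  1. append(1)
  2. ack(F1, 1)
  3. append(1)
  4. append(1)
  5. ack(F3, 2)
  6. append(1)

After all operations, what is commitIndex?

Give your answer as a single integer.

Answer: 1

Derivation:
Op 1: append 1 -> log_len=1
Op 2: F1 acks idx 1 -> match: F0=0 F1=1 F2=0 F3=0; commitIndex=0
Op 3: append 1 -> log_len=2
Op 4: append 1 -> log_len=3
Op 5: F3 acks idx 2 -> match: F0=0 F1=1 F2=0 F3=2; commitIndex=1
Op 6: append 1 -> log_len=4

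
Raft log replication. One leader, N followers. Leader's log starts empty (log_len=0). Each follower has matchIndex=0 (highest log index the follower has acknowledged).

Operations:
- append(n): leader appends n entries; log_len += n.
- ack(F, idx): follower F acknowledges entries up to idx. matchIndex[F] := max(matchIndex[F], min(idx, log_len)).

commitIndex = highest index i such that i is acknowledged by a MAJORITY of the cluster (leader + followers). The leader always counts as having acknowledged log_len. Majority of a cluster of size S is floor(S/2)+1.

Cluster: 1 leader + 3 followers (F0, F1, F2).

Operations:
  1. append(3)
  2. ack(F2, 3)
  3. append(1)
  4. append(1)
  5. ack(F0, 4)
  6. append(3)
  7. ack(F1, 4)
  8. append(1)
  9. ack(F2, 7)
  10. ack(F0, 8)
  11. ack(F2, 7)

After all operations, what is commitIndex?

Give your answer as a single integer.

Answer: 7

Derivation:
Op 1: append 3 -> log_len=3
Op 2: F2 acks idx 3 -> match: F0=0 F1=0 F2=3; commitIndex=0
Op 3: append 1 -> log_len=4
Op 4: append 1 -> log_len=5
Op 5: F0 acks idx 4 -> match: F0=4 F1=0 F2=3; commitIndex=3
Op 6: append 3 -> log_len=8
Op 7: F1 acks idx 4 -> match: F0=4 F1=4 F2=3; commitIndex=4
Op 8: append 1 -> log_len=9
Op 9: F2 acks idx 7 -> match: F0=4 F1=4 F2=7; commitIndex=4
Op 10: F0 acks idx 8 -> match: F0=8 F1=4 F2=7; commitIndex=7
Op 11: F2 acks idx 7 -> match: F0=8 F1=4 F2=7; commitIndex=7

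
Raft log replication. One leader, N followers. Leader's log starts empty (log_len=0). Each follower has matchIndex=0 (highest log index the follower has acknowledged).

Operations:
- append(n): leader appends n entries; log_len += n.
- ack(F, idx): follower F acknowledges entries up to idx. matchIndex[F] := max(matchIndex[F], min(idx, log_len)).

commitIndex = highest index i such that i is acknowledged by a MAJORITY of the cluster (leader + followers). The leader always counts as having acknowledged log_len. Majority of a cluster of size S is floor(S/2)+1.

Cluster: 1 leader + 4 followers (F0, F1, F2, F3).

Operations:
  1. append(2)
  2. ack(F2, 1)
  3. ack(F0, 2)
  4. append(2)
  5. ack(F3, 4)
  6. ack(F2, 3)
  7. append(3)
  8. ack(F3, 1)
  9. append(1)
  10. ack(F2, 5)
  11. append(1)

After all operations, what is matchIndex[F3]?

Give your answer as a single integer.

Answer: 4

Derivation:
Op 1: append 2 -> log_len=2
Op 2: F2 acks idx 1 -> match: F0=0 F1=0 F2=1 F3=0; commitIndex=0
Op 3: F0 acks idx 2 -> match: F0=2 F1=0 F2=1 F3=0; commitIndex=1
Op 4: append 2 -> log_len=4
Op 5: F3 acks idx 4 -> match: F0=2 F1=0 F2=1 F3=4; commitIndex=2
Op 6: F2 acks idx 3 -> match: F0=2 F1=0 F2=3 F3=4; commitIndex=3
Op 7: append 3 -> log_len=7
Op 8: F3 acks idx 1 -> match: F0=2 F1=0 F2=3 F3=4; commitIndex=3
Op 9: append 1 -> log_len=8
Op 10: F2 acks idx 5 -> match: F0=2 F1=0 F2=5 F3=4; commitIndex=4
Op 11: append 1 -> log_len=9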